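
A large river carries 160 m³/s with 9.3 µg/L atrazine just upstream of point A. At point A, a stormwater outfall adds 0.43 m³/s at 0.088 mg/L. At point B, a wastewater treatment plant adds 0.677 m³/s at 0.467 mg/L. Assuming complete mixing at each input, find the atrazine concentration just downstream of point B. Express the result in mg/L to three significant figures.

0.0114 mg/L

9.3 µg/L = 0.0093 mg/L.
After input A: C = (160·0.0093 + 0.43·0.088) / 160.4 = 0.009511 mg/L.
After input B: C = (160.4·0.009511 + 0.677·0.467) / 161.1 = 0.01143 mg/L.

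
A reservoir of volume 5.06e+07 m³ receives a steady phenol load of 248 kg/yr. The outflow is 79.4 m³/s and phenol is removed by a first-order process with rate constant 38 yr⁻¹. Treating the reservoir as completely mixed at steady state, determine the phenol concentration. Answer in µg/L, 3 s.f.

Outflow Q = 79.4 m³/s × 3.156e+07 s/yr = 2.506e+09 m³/yr.
Steady-state CSTR mass balance: W = Q·C + k·V·C, so C = W/(Q + kV).
Q + kV = 2.506e+09 + 38·5.06e+07 = 4.428e+09 m³/yr.
C = 248/4.428e+09 = 5.6e-08 kg/m³ = 5.6e-05 mg/L = 0.056 µg/L.

0.0560 µg/L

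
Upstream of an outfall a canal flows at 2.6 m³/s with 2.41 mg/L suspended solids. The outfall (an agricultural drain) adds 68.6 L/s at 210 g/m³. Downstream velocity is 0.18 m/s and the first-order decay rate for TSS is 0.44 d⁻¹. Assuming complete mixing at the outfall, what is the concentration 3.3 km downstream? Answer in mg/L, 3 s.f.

68.6 L/s = 0.0686 m³/s.
After complete mixing, C₀ = (0.0686·210 + 2.6·2.41) / 2.669 = 7.746 mg/L.
Travel time t = 3300 m / 0.18 m/s = 1.833e+04 s = 0.2122 d.
C = 7.746·exp(−0.44·0.2122) = 7.746·0.9109 = 7.056 mg/L.

7.06 mg/L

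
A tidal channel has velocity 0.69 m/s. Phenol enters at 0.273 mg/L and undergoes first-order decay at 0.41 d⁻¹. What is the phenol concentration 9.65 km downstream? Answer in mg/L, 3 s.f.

0.255 mg/L

Travel time t = 9.65 km / 0.69 m/s = 9650/0.69 = 1.399e+04 s = 0.1619 d.
First-order decay: C = 0.273·exp(−0.41·0.1619) = 0.273·0.9358 = 0.2555 mg/L.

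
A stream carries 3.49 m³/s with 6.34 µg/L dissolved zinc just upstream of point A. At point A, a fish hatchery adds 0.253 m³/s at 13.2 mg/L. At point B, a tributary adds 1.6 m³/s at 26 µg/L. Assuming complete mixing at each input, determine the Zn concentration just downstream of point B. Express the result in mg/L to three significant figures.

0.637 mg/L

6.34 µg/L = 0.00634 mg/L.
After input A: C = (3.49·0.00634 + 0.253·13.2) / 3.743 = 0.8981 mg/L.
26 µg/L = 0.026 mg/L.
After input B: C = (3.743·0.8981 + 1.6·0.026) / 5.343 = 0.637 mg/L.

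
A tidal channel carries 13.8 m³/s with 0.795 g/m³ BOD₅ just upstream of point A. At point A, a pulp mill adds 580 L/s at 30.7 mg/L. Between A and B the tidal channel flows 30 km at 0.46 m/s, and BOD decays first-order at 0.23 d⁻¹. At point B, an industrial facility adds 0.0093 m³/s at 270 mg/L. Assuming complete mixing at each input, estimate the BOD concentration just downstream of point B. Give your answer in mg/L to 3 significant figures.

580 L/s = 0.58 m³/s.
After input A: C = (13.8·0.795 + 0.58·30.7) / 14.38 = 2.001 mg/L.
Over the 30 km reach to input B (t = 6.522e+04 s = 0.7548 d), decay gives C = 2.001·exp(−0.23·0.7548) = 1.682 mg/L.
After input B: C = (14.38·1.682 + 0.0093·270) / 14.39 = 1.856 mg/L.

1.86 mg/L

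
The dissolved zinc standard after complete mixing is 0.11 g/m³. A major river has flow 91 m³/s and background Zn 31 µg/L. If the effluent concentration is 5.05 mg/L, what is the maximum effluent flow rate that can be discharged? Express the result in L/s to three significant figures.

1460 L/s

31 µg/L = 0.031 mg/L.
Mass balance at complete mixing: C_std·(Q_w + Q_r) = Q_w·C_e + Q_r·C_b.
Rearranging, Q_w = Q_r·(C_std − C_b)/(C_e − C_std) = 91·(0.11 − 0.031) / (5.05 − 0.11) = 1.455 m³/s.
= 1455 L/s.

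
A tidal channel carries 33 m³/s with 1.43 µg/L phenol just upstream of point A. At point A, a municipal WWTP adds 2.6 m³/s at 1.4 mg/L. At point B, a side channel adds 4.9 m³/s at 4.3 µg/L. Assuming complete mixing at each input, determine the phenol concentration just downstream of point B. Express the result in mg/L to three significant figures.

1.43 µg/L = 0.00143 mg/L.
After input A: C = (33·0.00143 + 2.6·1.4) / 35.6 = 0.1036 mg/L.
4.3 µg/L = 0.0043 mg/L.
After input B: C = (35.6·0.1036 + 4.9·0.0043) / 40.5 = 0.09156 mg/L.

0.0916 mg/L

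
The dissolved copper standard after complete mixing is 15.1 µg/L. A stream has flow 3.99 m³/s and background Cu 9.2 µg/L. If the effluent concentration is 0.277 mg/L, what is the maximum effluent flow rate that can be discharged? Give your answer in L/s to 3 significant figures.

9.2 µg/L = 0.0092 mg/L.
15.1 µg/L = 0.0151 mg/L.
Mass balance at complete mixing: C_std·(Q_w + Q_r) = Q_w·C_e + Q_r·C_b.
Rearranging, Q_w = Q_r·(C_std − C_b)/(C_e − C_std) = 3.99·(0.0151 − 0.0092) / (0.277 − 0.0151) = 0.08989 m³/s.
= 89.89 L/s.

89.9 L/s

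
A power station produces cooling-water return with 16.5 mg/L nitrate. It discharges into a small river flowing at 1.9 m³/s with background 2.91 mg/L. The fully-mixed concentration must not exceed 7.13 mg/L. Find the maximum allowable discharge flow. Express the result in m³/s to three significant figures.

0.856 m³/s

Mass balance at complete mixing: C_std·(Q_w + Q_r) = Q_w·C_e + Q_r·C_b.
Rearranging, Q_w = Q_r·(C_std − C_b)/(C_e − C_std) = 1.9·(7.13 − 2.91) / (16.5 − 7.13) = 0.8557 m³/s.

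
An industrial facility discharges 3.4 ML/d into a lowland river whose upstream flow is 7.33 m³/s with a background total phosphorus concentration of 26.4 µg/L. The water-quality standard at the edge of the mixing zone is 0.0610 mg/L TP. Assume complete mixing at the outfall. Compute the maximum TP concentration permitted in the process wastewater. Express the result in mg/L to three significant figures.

6.51 mg/L

3.4 ML/d = 0.03935 m³/s.
26.4 µg/L = 0.0264 mg/L.
Mass balance: 0.061·7.369 = 0.03935·Cₑ + 7.33·0.0264.
Cₑ = (0.4495 − 0.1935) / 0.03935 = 6.506 mg/L.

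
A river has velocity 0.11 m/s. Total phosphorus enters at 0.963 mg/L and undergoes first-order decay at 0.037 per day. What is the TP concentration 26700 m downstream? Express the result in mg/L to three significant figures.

Travel time t = 26700 m / 0.11 m/s = 2.67e+04/0.11 = 2.427e+05 s = 2.809 d.
First-order decay: C = 0.963·exp(−0.037·2.809) = 0.963·0.9013 = 0.8679 mg/L.

0.868 mg/L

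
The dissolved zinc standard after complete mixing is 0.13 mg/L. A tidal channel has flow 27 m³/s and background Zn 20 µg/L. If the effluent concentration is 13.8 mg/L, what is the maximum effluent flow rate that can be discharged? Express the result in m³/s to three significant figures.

0.217 m³/s

20 µg/L = 0.02 mg/L.
Mass balance at complete mixing: C_std·(Q_w + Q_r) = Q_w·C_e + Q_r·C_b.
Rearranging, Q_w = Q_r·(C_std − C_b)/(C_e − C_std) = 27·(0.13 − 0.02) / (13.8 − 0.13) = 0.2173 m³/s.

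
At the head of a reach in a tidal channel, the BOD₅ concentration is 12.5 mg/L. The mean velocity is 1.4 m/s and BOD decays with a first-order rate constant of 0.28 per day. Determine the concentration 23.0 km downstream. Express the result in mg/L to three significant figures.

Travel time t = 23.0 km / 1.4 m/s = 2.3e+04/1.4 = 1.643e+04 s = 0.1901 d.
First-order decay: C = 12.5·exp(−0.28·0.1901) = 12.5·0.9482 = 11.85 mg/L.

11.9 mg/L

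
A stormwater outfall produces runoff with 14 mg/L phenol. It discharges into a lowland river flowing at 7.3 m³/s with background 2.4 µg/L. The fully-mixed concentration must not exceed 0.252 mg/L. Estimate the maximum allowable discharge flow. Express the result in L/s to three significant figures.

133 L/s

2.4 µg/L = 0.0024 mg/L.
Mass balance at complete mixing: C_std·(Q_w + Q_r) = Q_w·C_e + Q_r·C_b.
Rearranging, Q_w = Q_r·(C_std − C_b)/(C_e − C_std) = 7.3·(0.252 − 0.0024) / (14 − 0.252) = 0.1325 m³/s.
= 132.5 L/s.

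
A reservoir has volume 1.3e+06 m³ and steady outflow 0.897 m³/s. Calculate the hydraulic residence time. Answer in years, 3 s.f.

Q = 0.897 m³/s × 3.156e+07 s/yr = 2.831e+07 m³/yr.
Hydraulic residence time τ = V/Q = 1.3e+06/2.831e+07 = 0.04592 yr.

0.0459 yr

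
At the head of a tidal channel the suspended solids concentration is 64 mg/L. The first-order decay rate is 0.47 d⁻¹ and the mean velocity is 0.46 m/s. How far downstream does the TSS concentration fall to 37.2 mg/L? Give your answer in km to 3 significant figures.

From C = C₀·e^(−kt), t = ln(C₀/C)/k = ln(64/37.2)/0.47 = 0.5426/0.47 = 1.154 d.
Distance = v·t = 0.46 m/s × 9.974e+04 s = 4.588e+04 m = 45.88 km.

45.9 km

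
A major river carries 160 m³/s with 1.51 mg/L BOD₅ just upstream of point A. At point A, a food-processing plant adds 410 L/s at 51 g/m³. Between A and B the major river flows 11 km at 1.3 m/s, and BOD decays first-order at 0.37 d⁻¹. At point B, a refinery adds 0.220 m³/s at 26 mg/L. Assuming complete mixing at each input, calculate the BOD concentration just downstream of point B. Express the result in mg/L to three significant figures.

1.61 mg/L

410 L/s = 0.41 m³/s.
After input A: C = (160·1.51 + 0.41·51) / 160.4 = 1.636 mg/L.
Over the 11 km reach to input B (t = 8462 s = 0.09793 d), decay gives C = 1.636·exp(−0.37·0.09793) = 1.578 mg/L.
After input B: C = (160.4·1.578 + 0.22·26) / 160.6 = 1.612 mg/L.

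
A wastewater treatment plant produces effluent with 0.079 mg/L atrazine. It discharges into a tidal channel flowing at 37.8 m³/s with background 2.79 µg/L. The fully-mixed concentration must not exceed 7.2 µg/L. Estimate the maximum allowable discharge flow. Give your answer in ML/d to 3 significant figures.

2.79 µg/L = 0.00279 mg/L.
7.2 µg/L = 0.0072 mg/L.
Mass balance at complete mixing: C_std·(Q_w + Q_r) = Q_w·C_e + Q_r·C_b.
Rearranging, Q_w = Q_r·(C_std − C_b)/(C_e − C_std) = 37.8·(0.0072 − 0.00279) / (0.079 − 0.0072) = 2.322 m³/s.
= 200.6 ML/d.

201 ML/d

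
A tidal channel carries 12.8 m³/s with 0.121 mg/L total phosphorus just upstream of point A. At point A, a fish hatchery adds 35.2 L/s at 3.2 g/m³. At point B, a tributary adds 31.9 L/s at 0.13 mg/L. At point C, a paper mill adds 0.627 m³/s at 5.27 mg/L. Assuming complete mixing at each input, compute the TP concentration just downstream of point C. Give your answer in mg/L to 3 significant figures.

35.2 L/s = 0.0352 m³/s.
After input A: C = (12.8·0.121 + 0.0352·3.2) / 12.84 = 0.1294 mg/L.
31.9 L/s = 0.0319 m³/s.
After input B: C = (12.84·0.1294 + 0.0319·0.13) / 12.87 = 0.1294 mg/L.
After input C: C = (12.87·0.1294 + 0.627·5.27) / 13.49 = 0.3683 mg/L.

0.368 mg/L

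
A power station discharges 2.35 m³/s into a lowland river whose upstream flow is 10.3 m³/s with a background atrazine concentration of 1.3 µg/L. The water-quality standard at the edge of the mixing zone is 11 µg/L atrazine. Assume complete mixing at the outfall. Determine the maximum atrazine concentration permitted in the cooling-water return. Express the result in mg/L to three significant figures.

0.0535 mg/L

1.3 µg/L = 0.0013 mg/L.
11 µg/L = 0.011 mg/L.
Mass balance: 0.011·12.65 = 2.35·Cₑ + 10.3·0.0013.
Cₑ = (0.1391 − 0.01339) / 2.35 = 0.05351 mg/L.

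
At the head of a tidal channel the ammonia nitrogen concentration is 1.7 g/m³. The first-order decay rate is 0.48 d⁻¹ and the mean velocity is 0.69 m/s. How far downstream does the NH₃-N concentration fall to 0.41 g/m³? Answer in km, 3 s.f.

177 km

From C = C₀·e^(−kt), t = ln(C₀/C)/k = ln(1.7/0.41)/0.48 = 1.422/0.48 = 2.963 d.
Distance = v·t = 0.69 m/s × 2.56e+05 s = 1.766e+05 m = 176.6 km.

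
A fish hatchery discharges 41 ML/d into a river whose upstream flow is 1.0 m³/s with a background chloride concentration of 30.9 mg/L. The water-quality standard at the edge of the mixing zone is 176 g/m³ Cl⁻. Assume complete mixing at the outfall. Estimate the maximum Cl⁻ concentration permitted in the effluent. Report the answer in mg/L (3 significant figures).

482 mg/L

41 ML/d = 0.4745 m³/s.
Mass balance: 176·1.475 = 0.4745·Cₑ + 1·30.9.
Cₑ = (259.5 − 30.9) / 0.4745 = 481.8 mg/L.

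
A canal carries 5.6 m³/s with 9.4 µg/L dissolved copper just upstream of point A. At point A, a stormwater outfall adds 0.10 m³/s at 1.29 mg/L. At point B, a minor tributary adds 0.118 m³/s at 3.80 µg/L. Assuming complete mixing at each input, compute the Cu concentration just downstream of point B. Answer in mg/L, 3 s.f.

0.0313 mg/L

9.4 µg/L = 0.0094 mg/L.
After input A: C = (5.6·0.0094 + 0.1·1.29) / 5.7 = 0.03187 mg/L.
3.80 µg/L = 0.0038 mg/L.
After input B: C = (5.7·0.03187 + 0.118·0.0038) / 5.818 = 0.0313 mg/L.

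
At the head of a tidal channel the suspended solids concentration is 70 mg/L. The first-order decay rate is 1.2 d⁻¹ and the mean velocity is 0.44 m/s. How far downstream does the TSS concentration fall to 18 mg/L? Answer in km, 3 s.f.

43.0 km

From C = C₀·e^(−kt), t = ln(C₀/C)/k = ln(70/18)/1.2 = 1.358/1.2 = 1.132 d.
Distance = v·t = 0.44 m/s × 9.778e+04 s = 4.303e+04 m = 43.03 km.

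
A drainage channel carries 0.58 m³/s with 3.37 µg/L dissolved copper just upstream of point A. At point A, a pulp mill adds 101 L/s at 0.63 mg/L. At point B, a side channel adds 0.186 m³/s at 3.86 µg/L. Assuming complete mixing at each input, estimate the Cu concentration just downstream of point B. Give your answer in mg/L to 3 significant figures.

0.0765 mg/L

3.37 µg/L = 0.00337 mg/L.
101 L/s = 0.101 m³/s.
After input A: C = (0.58·0.00337 + 0.101·0.63) / 0.681 = 0.09631 mg/L.
3.86 µg/L = 0.00386 mg/L.
After input B: C = (0.681·0.09631 + 0.186·0.00386) / 0.867 = 0.07647 mg/L.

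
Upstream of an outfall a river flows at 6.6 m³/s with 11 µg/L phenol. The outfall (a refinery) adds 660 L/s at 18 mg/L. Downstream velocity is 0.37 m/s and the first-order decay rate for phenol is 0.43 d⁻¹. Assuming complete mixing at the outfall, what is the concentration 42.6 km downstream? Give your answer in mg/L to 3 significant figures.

0.928 mg/L

660 L/s = 0.66 m³/s.
11 µg/L = 0.011 mg/L.
After complete mixing, C₀ = (0.66·18 + 6.6·0.011) / 7.26 = 1.646 mg/L.
Travel time t = 4.26e+04 m / 0.37 m/s = 1.151e+05 s = 1.333 d.
C = 1.646·exp(−0.43·1.333) = 1.646·0.5638 = 0.9283 mg/L.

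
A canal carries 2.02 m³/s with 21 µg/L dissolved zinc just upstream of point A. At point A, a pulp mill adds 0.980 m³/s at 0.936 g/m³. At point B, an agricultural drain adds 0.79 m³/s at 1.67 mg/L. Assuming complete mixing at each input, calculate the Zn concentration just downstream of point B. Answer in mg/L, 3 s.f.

0.601 mg/L

21 µg/L = 0.021 mg/L.
After input A: C = (2.02·0.021 + 0.98·0.936) / 3 = 0.3199 mg/L.
After input B: C = (3·0.3199 + 0.79·1.67) / 3.79 = 0.6013 mg/L.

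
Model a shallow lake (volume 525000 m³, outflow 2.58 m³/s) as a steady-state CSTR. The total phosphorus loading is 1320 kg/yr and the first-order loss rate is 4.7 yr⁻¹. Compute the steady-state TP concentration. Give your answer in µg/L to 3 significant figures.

15.7 µg/L

Outflow Q = 2.58 m³/s × 3.156e+07 s/yr = 8.142e+07 m³/yr.
Steady-state CSTR mass balance: W = Q·C + k·V·C, so C = W/(Q + kV).
Q + kV = 8.142e+07 + 4.7·525000 = 8.389e+07 m³/yr.
C = 1320/8.389e+07 = 1.574e-05 kg/m³ = 0.01574 mg/L = 15.74 µg/L.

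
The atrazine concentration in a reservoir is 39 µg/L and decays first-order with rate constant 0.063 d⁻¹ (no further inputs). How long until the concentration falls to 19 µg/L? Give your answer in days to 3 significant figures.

t = ln(C₀/C)/k = ln(39/19)/0.063 = 0.7191/0.063 = 11.41 d.

11.4 d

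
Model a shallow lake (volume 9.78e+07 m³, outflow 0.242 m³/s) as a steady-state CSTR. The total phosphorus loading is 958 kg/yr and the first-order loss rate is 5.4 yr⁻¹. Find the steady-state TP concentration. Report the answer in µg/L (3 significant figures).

Outflow Q = 0.242 m³/s × 3.156e+07 s/yr = 7.637e+06 m³/yr.
Steady-state CSTR mass balance: W = Q·C + k·V·C, so C = W/(Q + kV).
Q + kV = 7.637e+06 + 5.4·9.78e+07 = 5.358e+08 m³/yr.
C = 958/5.358e+08 = 1.788e-06 kg/m³ = 0.001788 mg/L = 1.788 µg/L.

1.79 µg/L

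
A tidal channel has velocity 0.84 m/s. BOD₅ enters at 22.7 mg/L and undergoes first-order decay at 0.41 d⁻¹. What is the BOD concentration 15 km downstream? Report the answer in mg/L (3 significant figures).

20.9 mg/L

Travel time t = 15 km / 0.84 m/s = 1.5e+04/0.84 = 1.786e+04 s = 0.2067 d.
First-order decay: C = 22.7·exp(−0.41·0.2067) = 22.7·0.9188 = 20.86 mg/L.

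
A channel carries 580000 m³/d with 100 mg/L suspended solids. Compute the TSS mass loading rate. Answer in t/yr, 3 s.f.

21200 t/yr

580000 m³/d = 6.713 m³/s.
Mass flux = Q·C = 6.713 m³/s × 100 g/m³ = 671.3 g/s.
= 671.3 g/s × 31.56 = 2.118e+04 t/yr.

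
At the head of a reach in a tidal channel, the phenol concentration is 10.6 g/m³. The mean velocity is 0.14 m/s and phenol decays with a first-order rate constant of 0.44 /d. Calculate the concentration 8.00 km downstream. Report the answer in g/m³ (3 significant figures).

Travel time t = 8.00 km / 0.14 m/s = 8000/0.14 = 5.714e+04 s = 0.6614 d.
First-order decay: C = 10.6·exp(−0.44·0.6614) = 10.6·0.7475 = 7.924 g/m³.

7.92 g/m³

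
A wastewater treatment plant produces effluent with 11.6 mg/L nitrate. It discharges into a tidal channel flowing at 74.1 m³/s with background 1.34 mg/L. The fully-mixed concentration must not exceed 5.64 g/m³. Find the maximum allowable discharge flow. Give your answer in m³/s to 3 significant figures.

53.5 m³/s

Mass balance at complete mixing: C_std·(Q_w + Q_r) = Q_w·C_e + Q_r·C_b.
Rearranging, Q_w = Q_r·(C_std − C_b)/(C_e − C_std) = 74.1·(5.64 − 1.34) / (11.6 − 5.64) = 53.46 m³/s.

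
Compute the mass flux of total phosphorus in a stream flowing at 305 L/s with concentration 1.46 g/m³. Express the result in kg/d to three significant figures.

38.5 kg/d

305 L/s = 0.305 m³/s.
Mass flux = Q·C = 0.305 m³/s × 1.46 g/m³ = 0.4453 g/s.
= 0.4453 g/s × 86.4 = 38.47 kg/d.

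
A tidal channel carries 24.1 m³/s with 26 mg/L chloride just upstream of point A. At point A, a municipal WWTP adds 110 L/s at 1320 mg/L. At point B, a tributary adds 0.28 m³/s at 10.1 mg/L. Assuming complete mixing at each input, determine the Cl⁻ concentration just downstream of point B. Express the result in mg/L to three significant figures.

110 L/s = 0.11 m³/s.
After input A: C = (24.1·26 + 0.11·1320) / 24.21 = 31.88 mg/L.
After input B: C = (24.21·31.88 + 0.28·10.1) / 24.49 = 31.63 mg/L.

31.6 mg/L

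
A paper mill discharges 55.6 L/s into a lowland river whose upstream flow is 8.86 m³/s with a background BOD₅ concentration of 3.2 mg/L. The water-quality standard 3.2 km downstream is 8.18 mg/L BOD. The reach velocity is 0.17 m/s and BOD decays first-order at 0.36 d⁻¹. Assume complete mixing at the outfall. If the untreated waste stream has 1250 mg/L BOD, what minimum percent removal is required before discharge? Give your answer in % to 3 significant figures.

27.3 %

55.6 L/s = 0.0556 m³/s.
Travel time to the compliance point: t = 3200/0.17 = 1.882e+04 s = 0.2179 d; decay factor exp(−0.36·0.2179) = 0.9246.
So the concentration just after mixing may be at most 8.18/0.9246 = 8.847 mg/L.
Mass balance: 8.847·8.916 = 0.0556·Cₑ + 8.86·3.2.
Cₑ = (78.88 − 28.35) / 0.0556 = 908.8 mg/L.
Required removal = 1 − 908.8/1250 = 27.3 %.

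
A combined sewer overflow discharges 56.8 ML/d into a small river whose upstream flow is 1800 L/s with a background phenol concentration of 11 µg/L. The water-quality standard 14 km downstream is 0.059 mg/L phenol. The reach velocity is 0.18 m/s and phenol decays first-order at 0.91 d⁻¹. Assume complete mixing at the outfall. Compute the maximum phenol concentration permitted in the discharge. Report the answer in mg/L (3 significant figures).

0.470 mg/L

56.8 ML/d = 0.6574 m³/s.
1800 L/s = 1.8 m³/s.
11 µg/L = 0.011 mg/L.
Travel time to the compliance point: t = 1.4e+04/0.18 = 7.778e+04 s = 0.9002 d; decay factor exp(−0.91·0.9002) = 0.4408.
So the concentration just after mixing may be at most 0.059/0.4408 = 0.1339 mg/L.
Mass balance: 0.1339·2.457 = 0.6574·Cₑ + 1.8·0.011.
Cₑ = (0.3289 − 0.0198) / 0.6574 = 0.4702 mg/L.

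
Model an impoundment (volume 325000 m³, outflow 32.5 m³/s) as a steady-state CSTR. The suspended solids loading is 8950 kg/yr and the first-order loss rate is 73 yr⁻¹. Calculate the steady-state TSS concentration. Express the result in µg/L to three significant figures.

Outflow Q = 32.5 m³/s × 3.156e+07 s/yr = 1.026e+09 m³/yr.
Steady-state CSTR mass balance: W = Q·C + k·V·C, so C = W/(Q + kV).
Q + kV = 1.026e+09 + 73·325000 = 1.049e+09 m³/yr.
C = 8950/1.049e+09 = 8.529e-06 kg/m³ = 0.008529 mg/L = 8.529 µg/L.

8.53 µg/L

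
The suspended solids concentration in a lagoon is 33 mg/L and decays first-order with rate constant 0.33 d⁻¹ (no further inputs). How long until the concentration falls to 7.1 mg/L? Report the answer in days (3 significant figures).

t = ln(C₀/C)/k = ln(33/7.1)/0.33 = 1.536/0.33 = 4.656 d.

4.66 d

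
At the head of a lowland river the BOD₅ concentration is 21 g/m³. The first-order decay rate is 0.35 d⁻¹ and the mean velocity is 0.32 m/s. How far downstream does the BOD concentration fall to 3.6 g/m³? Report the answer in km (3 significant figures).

From C = C₀·e^(−kt), t = ln(C₀/C)/k = ln(21/3.6)/0.35 = 1.764/0.35 = 5.039 d.
Distance = v·t = 0.32 m/s × 4.354e+05 s = 1.393e+05 m = 139.3 km.

139 km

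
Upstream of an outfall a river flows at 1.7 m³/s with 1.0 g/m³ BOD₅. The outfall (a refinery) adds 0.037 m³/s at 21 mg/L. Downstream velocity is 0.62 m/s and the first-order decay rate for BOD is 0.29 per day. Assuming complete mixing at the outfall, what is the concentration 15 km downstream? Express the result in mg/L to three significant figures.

1.31 mg/L

After complete mixing, C₀ = (0.037·21 + 1.7·1) / 1.737 = 1.426 mg/L.
Travel time t = 1.5e+04 m / 0.62 m/s = 2.419e+04 s = 0.28 d.
C = 1.426·exp(−0.29·0.28) = 1.426·0.922 = 1.315 mg/L.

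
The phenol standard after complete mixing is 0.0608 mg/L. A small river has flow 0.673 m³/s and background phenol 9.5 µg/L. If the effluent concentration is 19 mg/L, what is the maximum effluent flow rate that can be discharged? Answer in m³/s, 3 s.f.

0.00182 m³/s

9.5 µg/L = 0.0095 mg/L.
Mass balance at complete mixing: C_std·(Q_w + Q_r) = Q_w·C_e + Q_r·C_b.
Rearranging, Q_w = Q_r·(C_std − C_b)/(C_e − C_std) = 0.673·(0.0608 − 0.0095) / (19 − 0.0608) = 0.001823 m³/s.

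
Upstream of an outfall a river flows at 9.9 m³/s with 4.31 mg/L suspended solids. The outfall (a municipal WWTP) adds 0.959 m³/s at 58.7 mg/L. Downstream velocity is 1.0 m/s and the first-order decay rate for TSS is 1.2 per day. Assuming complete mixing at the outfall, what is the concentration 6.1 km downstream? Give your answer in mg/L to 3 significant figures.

8.37 mg/L

After complete mixing, C₀ = (0.959·58.7 + 9.9·4.31) / 10.86 = 9.113 mg/L.
Travel time t = 6100 m / 1.0 m/s = 6100 s = 0.0706 d.
C = 9.113·exp(−1.2·0.0706) = 9.113·0.9188 = 8.373 mg/L.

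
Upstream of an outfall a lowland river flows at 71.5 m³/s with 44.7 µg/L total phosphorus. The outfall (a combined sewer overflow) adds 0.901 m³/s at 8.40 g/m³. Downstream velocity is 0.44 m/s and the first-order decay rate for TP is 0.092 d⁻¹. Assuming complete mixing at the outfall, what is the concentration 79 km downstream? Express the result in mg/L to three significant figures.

44.7 µg/L = 0.0447 mg/L.
After complete mixing, C₀ = (0.901·8.4 + 71.5·0.0447) / 72.4 = 0.1487 mg/L.
Travel time t = 7.9e+04 m / 0.44 m/s = 1.795e+05 s = 2.078 d.
C = 0.1487·exp(−0.092·2.078) = 0.1487·0.826 = 0.1228 mg/L.

0.123 mg/L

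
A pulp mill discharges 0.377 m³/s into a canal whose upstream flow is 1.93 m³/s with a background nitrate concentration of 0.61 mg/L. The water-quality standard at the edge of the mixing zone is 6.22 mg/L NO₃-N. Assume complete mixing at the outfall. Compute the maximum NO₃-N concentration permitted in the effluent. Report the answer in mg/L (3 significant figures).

Mass balance: 6.22·2.307 = 0.377·Cₑ + 1.93·0.61.
Cₑ = (14.35 − 1.177) / 0.377 = 34.94 mg/L.

34.9 mg/L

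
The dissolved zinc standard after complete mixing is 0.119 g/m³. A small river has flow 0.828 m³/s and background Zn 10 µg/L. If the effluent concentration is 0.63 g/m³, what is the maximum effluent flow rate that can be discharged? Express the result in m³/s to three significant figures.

0.177 m³/s

10 µg/L = 0.01 mg/L.
Mass balance at complete mixing: C_std·(Q_w + Q_r) = Q_w·C_e + Q_r·C_b.
Rearranging, Q_w = Q_r·(C_std − C_b)/(C_e − C_std) = 0.828·(0.119 − 0.01) / (0.63 − 0.119) = 0.1766 m³/s.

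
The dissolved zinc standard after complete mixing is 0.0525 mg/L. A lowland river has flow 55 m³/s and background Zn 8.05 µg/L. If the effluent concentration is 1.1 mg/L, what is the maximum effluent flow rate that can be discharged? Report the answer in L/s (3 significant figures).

2330 L/s

8.05 µg/L = 0.00805 mg/L.
Mass balance at complete mixing: C_std·(Q_w + Q_r) = Q_w·C_e + Q_r·C_b.
Rearranging, Q_w = Q_r·(C_std − C_b)/(C_e − C_std) = 55·(0.0525 − 0.00805) / (1.1 − 0.0525) = 2.334 m³/s.
= 2334 L/s.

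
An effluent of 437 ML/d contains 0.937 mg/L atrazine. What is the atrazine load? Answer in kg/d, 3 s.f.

409 kg/d

437 ML/d = 5.058 m³/s.
Mass flux = Q·C = 5.058 m³/s × 0.937 g/m³ = 4.739 g/s.
= 4.739 g/s × 86.4 = 409.5 kg/d.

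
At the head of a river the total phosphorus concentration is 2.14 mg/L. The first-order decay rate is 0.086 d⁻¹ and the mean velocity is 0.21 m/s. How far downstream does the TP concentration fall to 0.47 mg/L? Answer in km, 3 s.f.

320 km

From C = C₀·e^(−kt), t = ln(C₀/C)/k = ln(2.14/0.47)/0.086 = 1.516/0.086 = 17.63 d.
Distance = v·t = 0.21 m/s × 1.523e+06 s = 3.198e+05 m = 319.8 km.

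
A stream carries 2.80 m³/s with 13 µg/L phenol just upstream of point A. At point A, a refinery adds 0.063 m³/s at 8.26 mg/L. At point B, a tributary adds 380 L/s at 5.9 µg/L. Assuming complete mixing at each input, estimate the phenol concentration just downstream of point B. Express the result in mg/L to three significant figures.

13 µg/L = 0.013 mg/L.
After input A: C = (2.8·0.013 + 0.063·8.26) / 2.863 = 0.1945 mg/L.
380 L/s = 0.38 m³/s.
5.9 µg/L = 0.0059 mg/L.
After input B: C = (2.863·0.1945 + 0.38·0.0059) / 3.243 = 0.1724 mg/L.

0.172 mg/L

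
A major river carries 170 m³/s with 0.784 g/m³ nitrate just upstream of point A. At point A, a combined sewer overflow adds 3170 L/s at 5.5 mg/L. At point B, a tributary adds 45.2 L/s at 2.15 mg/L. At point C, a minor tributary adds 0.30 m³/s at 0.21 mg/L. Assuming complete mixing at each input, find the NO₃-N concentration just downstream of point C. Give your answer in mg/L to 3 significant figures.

0.870 mg/L

3170 L/s = 3.17 m³/s.
After input A: C = (170·0.784 + 3.17·5.5) / 173.2 = 0.8703 mg/L.
45.2 L/s = 0.0452 m³/s.
After input B: C = (173.2·0.8703 + 0.0452·2.15) / 173.2 = 0.8707 mg/L.
After input C: C = (173.2·0.8707 + 0.3·0.21) / 173.5 = 0.8695 mg/L.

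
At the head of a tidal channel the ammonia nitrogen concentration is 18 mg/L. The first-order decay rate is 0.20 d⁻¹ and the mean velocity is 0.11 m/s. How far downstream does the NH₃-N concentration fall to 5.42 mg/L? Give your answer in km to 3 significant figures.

From C = C₀·e^(−kt), t = ln(C₀/C)/k = ln(18/5.42)/0.20 = 1.2/0.20 = 6.001 d.
Distance = v·t = 0.11 m/s × 5.185e+05 s = 5.704e+04 m = 57.04 km.

57.0 km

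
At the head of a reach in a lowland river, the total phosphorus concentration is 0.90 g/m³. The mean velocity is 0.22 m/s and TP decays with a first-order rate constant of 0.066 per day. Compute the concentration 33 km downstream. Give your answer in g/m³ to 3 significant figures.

0.803 g/m³

Travel time t = 33 km / 0.22 m/s = 3.3e+04/0.22 = 1.5e+05 s = 1.736 d.
First-order decay: C = 0.90·exp(−0.066·1.736) = 0.90·0.8917 = 0.8026 g/m³.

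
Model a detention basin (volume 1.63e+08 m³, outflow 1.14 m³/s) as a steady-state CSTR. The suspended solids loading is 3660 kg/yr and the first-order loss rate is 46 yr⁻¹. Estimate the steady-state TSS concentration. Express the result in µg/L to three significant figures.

Outflow Q = 1.14 m³/s × 3.156e+07 s/yr = 3.598e+07 m³/yr.
Steady-state CSTR mass balance: W = Q·C + k·V·C, so C = W/(Q + kV).
Q + kV = 3.598e+07 + 46·1.63e+08 = 7.534e+09 m³/yr.
C = 3660/7.534e+09 = 4.858e-07 kg/m³ = 0.0004858 mg/L = 0.4858 µg/L.

0.486 µg/L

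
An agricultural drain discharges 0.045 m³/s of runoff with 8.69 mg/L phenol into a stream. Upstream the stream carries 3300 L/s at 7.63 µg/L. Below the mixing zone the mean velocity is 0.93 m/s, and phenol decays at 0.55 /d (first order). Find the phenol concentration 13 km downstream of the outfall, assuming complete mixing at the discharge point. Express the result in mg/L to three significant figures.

0.114 mg/L

3300 L/s = 3.3 m³/s.
7.63 µg/L = 0.00763 mg/L.
After complete mixing, C₀ = (0.045·8.69 + 3.3·0.00763) / 3.345 = 0.1244 mg/L.
Travel time t = 1.3e+04 m / 0.93 m/s = 1.398e+04 s = 0.1618 d.
C = 0.1244·exp(−0.55·0.1618) = 0.1244·0.9149 = 0.1138 mg/L.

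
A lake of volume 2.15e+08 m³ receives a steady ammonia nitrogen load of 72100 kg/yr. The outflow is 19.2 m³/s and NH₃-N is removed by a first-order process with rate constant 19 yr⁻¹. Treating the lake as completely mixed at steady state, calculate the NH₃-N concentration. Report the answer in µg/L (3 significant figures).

15.4 µg/L

Outflow Q = 19.2 m³/s × 3.156e+07 s/yr = 6.059e+08 m³/yr.
Steady-state CSTR mass balance: W = Q·C + k·V·C, so C = W/(Q + kV).
Q + kV = 6.059e+08 + 19·2.15e+08 = 4.691e+09 m³/yr.
C = 72100/4.691e+09 = 1.537e-05 kg/m³ = 0.01537 mg/L = 15.37 µg/L.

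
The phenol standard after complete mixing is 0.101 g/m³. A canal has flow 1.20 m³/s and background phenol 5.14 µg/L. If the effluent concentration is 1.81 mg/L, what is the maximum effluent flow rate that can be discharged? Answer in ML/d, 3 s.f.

5.82 ML/d

5.14 µg/L = 0.00514 mg/L.
Mass balance at complete mixing: C_std·(Q_w + Q_r) = Q_w·C_e + Q_r·C_b.
Rearranging, Q_w = Q_r·(C_std − C_b)/(C_e − C_std) = 1.20·(0.101 − 0.00514) / (1.81 − 0.101) = 0.06731 m³/s.
= 5.816 ML/d.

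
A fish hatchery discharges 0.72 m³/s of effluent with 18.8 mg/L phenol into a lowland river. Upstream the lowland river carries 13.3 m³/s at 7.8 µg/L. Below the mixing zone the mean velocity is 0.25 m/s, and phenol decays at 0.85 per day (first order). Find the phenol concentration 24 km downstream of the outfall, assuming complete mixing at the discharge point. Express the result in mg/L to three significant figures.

7.8 µg/L = 0.0078 mg/L.
After complete mixing, C₀ = (0.72·18.8 + 13.3·0.0078) / 14.02 = 0.9729 mg/L.
Travel time t = 2.4e+04 m / 0.25 m/s = 9.6e+04 s = 1.111 d.
C = 0.9729·exp(−0.85·1.111) = 0.9729·0.3889 = 0.3783 mg/L.

0.378 mg/L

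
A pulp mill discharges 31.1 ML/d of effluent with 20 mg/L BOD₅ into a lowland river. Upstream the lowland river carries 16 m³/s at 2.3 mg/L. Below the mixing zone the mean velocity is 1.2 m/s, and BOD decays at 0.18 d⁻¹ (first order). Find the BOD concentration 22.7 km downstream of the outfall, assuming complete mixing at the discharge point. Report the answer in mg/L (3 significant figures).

31.1 ML/d = 0.36 m³/s.
After complete mixing, C₀ = (0.36·20 + 16·2.3) / 16.36 = 2.689 mg/L.
Travel time t = 2.27e+04 m / 1.2 m/s = 1.892e+04 s = 0.2189 d.
C = 2.689·exp(−0.18·0.2189) = 2.689·0.9614 = 2.586 mg/L.

2.59 mg/L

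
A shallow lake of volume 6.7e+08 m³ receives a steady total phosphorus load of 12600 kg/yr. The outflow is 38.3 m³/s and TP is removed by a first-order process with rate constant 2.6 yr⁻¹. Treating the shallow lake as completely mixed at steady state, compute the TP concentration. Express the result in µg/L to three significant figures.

4.27 µg/L

Outflow Q = 38.3 m³/s × 3.156e+07 s/yr = 1.209e+09 m³/yr.
Steady-state CSTR mass balance: W = Q·C + k·V·C, so C = W/(Q + kV).
Q + kV = 1.209e+09 + 2.6·6.7e+08 = 2.951e+09 m³/yr.
C = 12600/2.951e+09 = 4.27e-06 kg/m³ = 0.00427 mg/L = 4.27 µg/L.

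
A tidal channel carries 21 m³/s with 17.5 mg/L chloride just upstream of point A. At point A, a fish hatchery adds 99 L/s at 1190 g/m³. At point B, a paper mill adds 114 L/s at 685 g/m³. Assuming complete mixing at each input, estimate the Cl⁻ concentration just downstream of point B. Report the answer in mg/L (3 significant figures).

26.6 mg/L

99 L/s = 0.099 m³/s.
After input A: C = (21·17.5 + 0.099·1190) / 21.1 = 23 mg/L.
114 L/s = 0.114 m³/s.
After input B: C = (21.1·23 + 0.114·685) / 21.21 = 26.56 mg/L.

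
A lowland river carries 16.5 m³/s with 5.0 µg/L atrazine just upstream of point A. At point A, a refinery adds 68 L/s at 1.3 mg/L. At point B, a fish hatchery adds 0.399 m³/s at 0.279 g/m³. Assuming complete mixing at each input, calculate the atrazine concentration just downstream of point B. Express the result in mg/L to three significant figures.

0.0166 mg/L

5.0 µg/L = 0.005 mg/L.
68 L/s = 0.068 m³/s.
After input A: C = (16.5·0.005 + 0.068·1.3) / 16.57 = 0.01032 mg/L.
After input B: C = (16.57·0.01032 + 0.399·0.279) / 16.97 = 0.01663 mg/L.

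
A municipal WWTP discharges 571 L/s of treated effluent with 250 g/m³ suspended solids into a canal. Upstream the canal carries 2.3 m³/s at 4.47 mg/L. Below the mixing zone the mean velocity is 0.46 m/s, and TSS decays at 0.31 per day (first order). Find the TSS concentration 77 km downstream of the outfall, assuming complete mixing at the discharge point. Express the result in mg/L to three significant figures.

571 L/s = 0.571 m³/s.
After complete mixing, C₀ = (0.571·250 + 2.3·4.47) / 2.871 = 53.3 mg/L.
Travel time t = 7.7e+04 m / 0.46 m/s = 1.674e+05 s = 1.937 d.
C = 53.3·exp(−0.31·1.937) = 53.3·0.5485 = 29.24 mg/L.

29.2 mg/L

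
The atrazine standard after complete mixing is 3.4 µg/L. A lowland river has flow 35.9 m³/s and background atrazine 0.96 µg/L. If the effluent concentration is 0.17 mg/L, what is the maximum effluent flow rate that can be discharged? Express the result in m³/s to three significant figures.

0.96 µg/L = 0.00096 mg/L.
3.4 µg/L = 0.0034 mg/L.
Mass balance at complete mixing: C_std·(Q_w + Q_r) = Q_w·C_e + Q_r·C_b.
Rearranging, Q_w = Q_r·(C_std − C_b)/(C_e − C_std) = 35.9·(0.0034 − 0.00096) / (0.17 − 0.0034) = 0.5258 m³/s.

0.526 m³/s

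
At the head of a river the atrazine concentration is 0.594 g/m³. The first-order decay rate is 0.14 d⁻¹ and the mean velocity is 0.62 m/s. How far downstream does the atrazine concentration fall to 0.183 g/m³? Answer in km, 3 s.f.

451 km

From C = C₀·e^(−kt), t = ln(C₀/C)/k = ln(0.594/0.183)/0.14 = 1.177/0.14 = 8.41 d.
Distance = v·t = 0.62 m/s × 7.266e+05 s = 4.505e+05 m = 450.5 km.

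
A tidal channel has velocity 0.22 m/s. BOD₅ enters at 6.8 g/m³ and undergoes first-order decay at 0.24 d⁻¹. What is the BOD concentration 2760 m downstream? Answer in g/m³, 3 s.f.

6.57 g/m³

Travel time t = 2760 m / 0.22 m/s = 2760/0.22 = 1.255e+04 s = 0.1452 d.
First-order decay: C = 6.8·exp(−0.24·0.1452) = 6.8·0.9658 = 6.567 g/m³.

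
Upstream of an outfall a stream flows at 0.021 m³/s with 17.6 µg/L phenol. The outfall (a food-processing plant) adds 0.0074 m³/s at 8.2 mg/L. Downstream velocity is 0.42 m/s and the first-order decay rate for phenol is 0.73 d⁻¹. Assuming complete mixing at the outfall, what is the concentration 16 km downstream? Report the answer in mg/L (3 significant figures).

17.6 µg/L = 0.0176 mg/L.
After complete mixing, C₀ = (0.0074·8.2 + 0.021·0.0176) / 0.0284 = 2.15 mg/L.
Travel time t = 1.6e+04 m / 0.42 m/s = 3.81e+04 s = 0.4409 d.
C = 2.15·exp(−0.73·0.4409) = 2.15·0.7248 = 1.558 mg/L.

1.56 mg/L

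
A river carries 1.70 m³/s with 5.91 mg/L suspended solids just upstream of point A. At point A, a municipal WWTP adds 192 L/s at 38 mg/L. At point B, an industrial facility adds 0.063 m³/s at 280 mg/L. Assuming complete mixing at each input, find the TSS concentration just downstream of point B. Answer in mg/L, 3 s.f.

17.9 mg/L

192 L/s = 0.192 m³/s.
After input A: C = (1.7·5.91 + 0.192·38) / 1.892 = 9.166 mg/L.
After input B: C = (1.892·9.166 + 0.063·280) / 1.955 = 17.89 mg/L.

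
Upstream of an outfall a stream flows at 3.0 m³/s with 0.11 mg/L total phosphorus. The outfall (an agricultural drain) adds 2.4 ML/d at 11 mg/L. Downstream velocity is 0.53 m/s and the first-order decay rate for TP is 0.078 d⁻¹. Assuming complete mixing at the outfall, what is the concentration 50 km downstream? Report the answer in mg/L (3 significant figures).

2.4 ML/d = 0.02778 m³/s.
After complete mixing, C₀ = (0.02778·11 + 3·0.11) / 3.028 = 0.2099 mg/L.
Travel time t = 5e+04 m / 0.53 m/s = 9.434e+04 s = 1.092 d.
C = 0.2099·exp(−0.078·1.092) = 0.2099·0.9184 = 0.1928 mg/L.

0.193 mg/L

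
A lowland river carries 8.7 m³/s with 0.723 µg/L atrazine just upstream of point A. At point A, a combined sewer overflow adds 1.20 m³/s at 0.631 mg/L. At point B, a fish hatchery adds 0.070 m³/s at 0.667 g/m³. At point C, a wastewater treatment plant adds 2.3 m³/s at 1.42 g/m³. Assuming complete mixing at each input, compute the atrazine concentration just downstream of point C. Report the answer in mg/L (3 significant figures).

0.723 µg/L = 0.000723 mg/L.
After input A: C = (8.7·0.000723 + 1.2·0.631) / 9.9 = 0.07712 mg/L.
After input B: C = (9.9·0.07712 + 0.07·0.667) / 9.97 = 0.08126 mg/L.
After input C: C = (9.97·0.08126 + 2.3·1.42) / 12.27 = 0.3322 mg/L.

0.332 mg/L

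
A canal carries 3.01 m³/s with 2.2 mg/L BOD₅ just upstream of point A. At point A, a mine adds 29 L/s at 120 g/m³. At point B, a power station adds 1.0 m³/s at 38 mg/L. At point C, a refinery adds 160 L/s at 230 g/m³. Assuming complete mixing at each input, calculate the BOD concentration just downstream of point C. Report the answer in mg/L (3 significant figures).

29 L/s = 0.029 m³/s.
After input A: C = (3.01·2.2 + 0.029·120) / 3.039 = 3.324 mg/L.
After input B: C = (3.039·3.324 + 1·38) / 4.039 = 11.91 mg/L.
160 L/s = 0.16 m³/s.
After input C: C = (4.039·11.91 + 0.16·230) / 4.199 = 20.22 mg/L.

20.2 mg/L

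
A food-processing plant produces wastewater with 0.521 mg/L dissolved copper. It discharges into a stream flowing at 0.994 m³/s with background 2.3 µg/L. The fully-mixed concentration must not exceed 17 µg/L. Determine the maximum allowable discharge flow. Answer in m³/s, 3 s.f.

0.0290 m³/s

2.3 µg/L = 0.0023 mg/L.
17 µg/L = 0.017 mg/L.
Mass balance at complete mixing: C_std·(Q_w + Q_r) = Q_w·C_e + Q_r·C_b.
Rearranging, Q_w = Q_r·(C_std − C_b)/(C_e − C_std) = 0.994·(0.017 − 0.0023) / (0.521 − 0.017) = 0.02899 m³/s.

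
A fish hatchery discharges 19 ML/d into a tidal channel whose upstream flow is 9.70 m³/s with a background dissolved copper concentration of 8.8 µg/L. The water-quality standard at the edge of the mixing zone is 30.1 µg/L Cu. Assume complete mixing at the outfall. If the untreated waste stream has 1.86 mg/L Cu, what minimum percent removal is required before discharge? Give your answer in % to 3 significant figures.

19 ML/d = 0.2199 m³/s.
8.8 µg/L = 0.0088 mg/L.
30.1 µg/L = 0.0301 mg/L.
Mass balance: 0.0301·9.92 = 0.2199·Cₑ + 9.7·0.0088.
Cₑ = (0.2986 − 0.08536) / 0.2199 = 0.9696 mg/L.
Required removal = 1 − 0.9696/1.86 = 47.87 %.

47.9 %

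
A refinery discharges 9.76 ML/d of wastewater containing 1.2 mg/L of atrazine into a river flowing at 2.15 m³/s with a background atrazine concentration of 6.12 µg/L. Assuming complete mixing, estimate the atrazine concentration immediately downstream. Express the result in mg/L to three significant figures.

0.0657 mg/L

9.76 ML/d = 0.113 m³/s.
6.12 µg/L = 0.00612 mg/L.
Flow-weighted mixing gives C = (0.113·1.2 + 2.15·0.00612) / (0.113 + 2.15) = 0.1487/2.263 = 0.06572 mg/L.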